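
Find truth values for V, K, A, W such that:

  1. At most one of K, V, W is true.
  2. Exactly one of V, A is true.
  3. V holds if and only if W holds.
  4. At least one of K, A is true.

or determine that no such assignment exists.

V=F, K=F, A=T, W=F

  (1) {K, V, W}: 0 true — at most one ✓
  (2) {V, A}: 1 true — exactly one ✓
  (3) V=F, W=F — same ✓
  (4) {K, A}: 1 true — at least one ✓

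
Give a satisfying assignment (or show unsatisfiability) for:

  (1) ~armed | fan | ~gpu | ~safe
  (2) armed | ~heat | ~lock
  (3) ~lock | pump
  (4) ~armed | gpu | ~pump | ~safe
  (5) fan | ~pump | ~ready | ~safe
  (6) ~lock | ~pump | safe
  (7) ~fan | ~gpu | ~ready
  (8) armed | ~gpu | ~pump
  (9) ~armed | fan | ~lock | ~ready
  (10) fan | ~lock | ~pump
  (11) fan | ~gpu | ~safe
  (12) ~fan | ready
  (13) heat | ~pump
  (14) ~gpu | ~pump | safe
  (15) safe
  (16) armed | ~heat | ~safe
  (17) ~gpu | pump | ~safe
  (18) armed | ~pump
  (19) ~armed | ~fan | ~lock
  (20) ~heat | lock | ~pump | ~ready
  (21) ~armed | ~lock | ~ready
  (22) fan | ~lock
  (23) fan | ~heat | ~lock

Unit clause (safe) forces safe = True.
Try gpu = True:
  (fan | ~gpu | ~safe) forces fan = True.
  (~fan | ~gpu | ~ready) forces ready = False.
  clause (~fan | ready) is falsified — backtrack.
So gpu = False.
Set armed = True.
  then (~armed | gpu | ~pump | ~safe) forces pump = False.
  then (~lock | pump) forces lock = False.
Set fan = False.
Set ready = True.
Set heat = True.
All clauses satisfied.

gpu = False, armed = True, fan = False, lock = False, pump = False, ready = True, heat = True, safe = True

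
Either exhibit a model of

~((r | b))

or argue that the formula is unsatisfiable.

r=F, b=F

  ~((r | b)) = True
    r | b = False
The formula evaluates to True.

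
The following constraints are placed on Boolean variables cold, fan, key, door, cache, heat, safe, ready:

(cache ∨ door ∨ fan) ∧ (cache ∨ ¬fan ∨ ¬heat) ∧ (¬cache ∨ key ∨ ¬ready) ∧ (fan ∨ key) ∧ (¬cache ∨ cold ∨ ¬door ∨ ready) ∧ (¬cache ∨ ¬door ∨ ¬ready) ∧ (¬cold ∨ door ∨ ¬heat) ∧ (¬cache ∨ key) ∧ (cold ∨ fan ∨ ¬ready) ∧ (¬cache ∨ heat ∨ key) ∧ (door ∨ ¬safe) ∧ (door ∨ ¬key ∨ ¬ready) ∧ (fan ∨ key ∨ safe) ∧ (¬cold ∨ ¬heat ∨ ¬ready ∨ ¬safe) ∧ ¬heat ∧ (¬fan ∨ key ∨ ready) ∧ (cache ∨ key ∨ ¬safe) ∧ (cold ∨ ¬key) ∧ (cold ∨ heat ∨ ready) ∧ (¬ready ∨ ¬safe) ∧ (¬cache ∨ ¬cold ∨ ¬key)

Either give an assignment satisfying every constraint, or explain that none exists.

Unit clause (¬heat) forces heat = False.
Set cold = True.
Set fan = True.
Set key = True.
  then (¬cache ∨ ¬cold ∨ ¬key) forces cache = False.
Set door = True.
Set safe = True.
  then (¬ready ∨ ¬safe) forces ready = False.
All clauses satisfied.

cold: True, fan: True, key: True, door: True, cache: False, heat: False, safe: True, ready: False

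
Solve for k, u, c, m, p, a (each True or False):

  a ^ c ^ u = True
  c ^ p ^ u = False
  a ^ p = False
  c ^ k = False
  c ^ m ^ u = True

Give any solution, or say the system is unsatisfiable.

UNSATISFIABLE

Adding constraints 1, 2, 3 mod 2: every variable appears an even number of times on the left, so the left side is 0.
But the right sides sum to 1 (mod 2). 0 ≠ 1 — the system is inconsistent.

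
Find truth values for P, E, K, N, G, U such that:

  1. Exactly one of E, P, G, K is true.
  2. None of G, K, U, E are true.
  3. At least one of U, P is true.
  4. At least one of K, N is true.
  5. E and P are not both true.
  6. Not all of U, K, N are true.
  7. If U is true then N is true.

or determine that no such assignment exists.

P = True; E = False; K = False; N = True; G = False; U = False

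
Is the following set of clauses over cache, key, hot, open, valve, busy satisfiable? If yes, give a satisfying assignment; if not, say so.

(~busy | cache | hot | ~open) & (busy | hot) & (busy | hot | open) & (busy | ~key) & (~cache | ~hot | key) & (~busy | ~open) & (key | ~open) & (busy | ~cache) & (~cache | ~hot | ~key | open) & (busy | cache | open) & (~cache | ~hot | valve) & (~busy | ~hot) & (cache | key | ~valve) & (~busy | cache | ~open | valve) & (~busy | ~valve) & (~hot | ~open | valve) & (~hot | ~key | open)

Set cache = False.
Set key = True.
  then (busy | ~key) forces busy = True.
  then (~busy | ~open) forces open = False.
  then (~busy | ~hot) forces hot = False.
  then (~busy | ~valve) forces valve = False.
All clauses satisfied.

cache = False, key = True, hot = False, open = False, valve = False, busy = True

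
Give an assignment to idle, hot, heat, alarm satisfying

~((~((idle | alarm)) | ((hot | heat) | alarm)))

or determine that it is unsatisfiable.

idle = True, hot = False, heat = False, alarm = False

  ~((~((idle | alarm)) | ((hot | heat) | alarm))) = True
    ~((idle | alarm)) | ((hot | heat) | alarm) = False
      ~((idle | alarm)) = False
        idle | alarm = True
      (hot | heat) | alarm = False
        hot | heat = False
The formula evaluates to True.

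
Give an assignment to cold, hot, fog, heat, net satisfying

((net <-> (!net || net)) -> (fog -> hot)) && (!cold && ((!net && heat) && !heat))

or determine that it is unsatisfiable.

Case heat = True: the conjunct !heat is False.
Case heat = False: the conjunct heat is False.
Both cases fail — unsatisfiable.

The formula is unsatisfiable.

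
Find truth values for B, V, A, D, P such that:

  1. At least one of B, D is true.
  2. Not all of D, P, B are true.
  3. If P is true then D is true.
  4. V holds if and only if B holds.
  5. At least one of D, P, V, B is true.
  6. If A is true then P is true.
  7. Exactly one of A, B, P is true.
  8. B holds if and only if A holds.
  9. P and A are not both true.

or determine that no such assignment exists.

B=F, V=F, A=F, D=T, P=T

  (1) {B, D}: 1 true — at least one ✓
  (2) {D, P, B}: 2/3 true — not all ✓
  (3) P=T ⇒ D: T ✓
  (4) V=F, B=F — same ✓
  (5) {D, P, V, B}: 2 true — at least one ✓
  (6) A=F ⇒ P: vacuous ✓
  (7) {A, B, P}: 1 true — exactly one ✓
  (8) B=F, A=F — same ✓
  (9) P=T, A=F — not both ✓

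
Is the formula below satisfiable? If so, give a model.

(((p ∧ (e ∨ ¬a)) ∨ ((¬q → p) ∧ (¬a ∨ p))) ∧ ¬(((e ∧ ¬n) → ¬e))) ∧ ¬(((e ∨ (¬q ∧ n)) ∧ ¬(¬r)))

q = False, p = True, e = True, a = False, r = False, n = False

  ((p ∧ (e ∨ ¬a)) ∨ ((¬q → p) ∧ (¬a ∨ p))) ∧ ¬(((e ∧ ¬n) → ¬e)) = True
    (p ∧ (e ∨ ¬a)) ∨ ((¬q → p) ∧ (¬a ∨ p)) = True
      p ∧ (e ∨ ¬a) = True
        e ∨ ¬a = True
          ¬a = True
      (¬q → p) ∧ (¬a ∨ p) = True
        ¬q → p = True
          ¬q = True
        ¬a ∨ p = True
          ¬a = True
    ¬(((e ∧ ¬n) → ¬e)) = True
      (e ∧ ¬n) → ¬e = False
        e ∧ ¬n = True
          ¬n = True
        ¬e = False
  ¬(((e ∨ (¬q ∧ n)) ∧ ¬(¬r))) = True
    (e ∨ (¬q ∧ n)) ∧ ¬(¬r) = False
      e ∨ (¬q ∧ n) = True
        ¬q ∧ n = False
          ¬q = True
      ¬(¬r) = False
        ¬r = True
Both conjuncts True, so the formula holds.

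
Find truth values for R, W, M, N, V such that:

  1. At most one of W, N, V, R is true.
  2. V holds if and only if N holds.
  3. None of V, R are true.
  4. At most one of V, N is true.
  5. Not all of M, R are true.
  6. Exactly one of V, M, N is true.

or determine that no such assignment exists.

R = False; W = True; M = True; N = False; V = False

  (1) {W, N, V, R}: 1 true — at most one ✓
  (2) V=F, N=F — same ✓
  (3) {V, R}: 0 true — none ✓
  (4) {V, N}: 0 true — at most one ✓
  (5) {M, R}: 1/2 true — not all ✓
  (6) {V, M, N}: 1 true — exactly one ✓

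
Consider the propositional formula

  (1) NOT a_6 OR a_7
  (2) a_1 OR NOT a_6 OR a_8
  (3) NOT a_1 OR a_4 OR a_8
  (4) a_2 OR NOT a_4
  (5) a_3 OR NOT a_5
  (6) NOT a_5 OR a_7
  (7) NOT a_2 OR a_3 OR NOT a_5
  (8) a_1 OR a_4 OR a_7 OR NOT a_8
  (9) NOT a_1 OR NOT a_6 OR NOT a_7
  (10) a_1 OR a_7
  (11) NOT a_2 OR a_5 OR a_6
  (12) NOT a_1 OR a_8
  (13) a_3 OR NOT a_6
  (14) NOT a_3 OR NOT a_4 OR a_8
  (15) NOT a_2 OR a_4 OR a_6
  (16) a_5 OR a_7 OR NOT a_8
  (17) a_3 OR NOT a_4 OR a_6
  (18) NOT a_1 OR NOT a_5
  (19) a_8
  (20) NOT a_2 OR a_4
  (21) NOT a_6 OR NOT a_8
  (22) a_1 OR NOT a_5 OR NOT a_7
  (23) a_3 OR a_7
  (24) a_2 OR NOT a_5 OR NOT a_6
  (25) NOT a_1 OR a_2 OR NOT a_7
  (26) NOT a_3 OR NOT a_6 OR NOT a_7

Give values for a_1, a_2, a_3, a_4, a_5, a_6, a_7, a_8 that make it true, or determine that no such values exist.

Unit clause (a_8) forces a_8 = True.
In (NOT a_6 OR NOT a_8) only NOT a_6 is left, so a_6 = False.
Try a_1 = True:
  (NOT a_1 OR NOT a_5) forces a_5 = False.
  (NOT a_2 OR a_5 OR a_6) forces a_2 = False.
  (a_2 OR NOT a_4) forces a_4 = False.
  (a_5 OR a_7 OR NOT a_8) forces a_7 = True.
  clause (NOT a_1 OR a_2 OR NOT a_7) is falsified — backtrack.
So a_1 = False.
  then (a_1 OR a_7) forces a_7 = True.
  then (a_1 OR NOT a_5 OR NOT a_7) forces a_5 = False.
  then (NOT a_2 OR a_5 OR a_6) forces a_2 = False.
  then (a_2 OR NOT a_4) forces a_4 = False.
Set a_3 = False.
All clauses satisfied.

a_1 = False, a_2 = False, a_3 = False, a_4 = False, a_5 = False, a_6 = False, a_7 = True, a_8 = True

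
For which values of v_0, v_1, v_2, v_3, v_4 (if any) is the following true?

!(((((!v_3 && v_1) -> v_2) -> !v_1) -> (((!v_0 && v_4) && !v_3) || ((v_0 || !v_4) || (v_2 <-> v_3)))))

v_0 = False, v_1 = False, v_2 = False, v_3 = True, v_4 = True

  !(((((!v_3 && v_1) -> v_2) -> !v_1) -> (((!v_0 && v_4) && !v_3) || ((v_0 || !v_4) || (v_2 <-> v_3))))) = True
    (((!v_3 && v_1) -> v_2) -> !v_1) -> (((!v_0 && v_4) && !v_3) || ((v_0 || !v_4) || (v_2 <-> v_3))) = False
      ((!v_3 && v_1) -> v_2) -> !v_1 = True
        (!v_3 && v_1) -> v_2 = True
          !v_3 && v_1 = False
            !v_3 = False
        !v_1 = True
      ((!v_0 && v_4) && !v_3) || ((v_0 || !v_4) || (v_2 <-> v_3)) = False
        (!v_0 && v_4) && !v_3 = False
          !v_0 && v_4 = True
            !v_0 = True
          !v_3 = False
        (v_0 || !v_4) || (v_2 <-> v_3) = False
          v_0 || !v_4 = False
            !v_4 = False
          v_2 <-> v_3 = False
The formula evaluates to True.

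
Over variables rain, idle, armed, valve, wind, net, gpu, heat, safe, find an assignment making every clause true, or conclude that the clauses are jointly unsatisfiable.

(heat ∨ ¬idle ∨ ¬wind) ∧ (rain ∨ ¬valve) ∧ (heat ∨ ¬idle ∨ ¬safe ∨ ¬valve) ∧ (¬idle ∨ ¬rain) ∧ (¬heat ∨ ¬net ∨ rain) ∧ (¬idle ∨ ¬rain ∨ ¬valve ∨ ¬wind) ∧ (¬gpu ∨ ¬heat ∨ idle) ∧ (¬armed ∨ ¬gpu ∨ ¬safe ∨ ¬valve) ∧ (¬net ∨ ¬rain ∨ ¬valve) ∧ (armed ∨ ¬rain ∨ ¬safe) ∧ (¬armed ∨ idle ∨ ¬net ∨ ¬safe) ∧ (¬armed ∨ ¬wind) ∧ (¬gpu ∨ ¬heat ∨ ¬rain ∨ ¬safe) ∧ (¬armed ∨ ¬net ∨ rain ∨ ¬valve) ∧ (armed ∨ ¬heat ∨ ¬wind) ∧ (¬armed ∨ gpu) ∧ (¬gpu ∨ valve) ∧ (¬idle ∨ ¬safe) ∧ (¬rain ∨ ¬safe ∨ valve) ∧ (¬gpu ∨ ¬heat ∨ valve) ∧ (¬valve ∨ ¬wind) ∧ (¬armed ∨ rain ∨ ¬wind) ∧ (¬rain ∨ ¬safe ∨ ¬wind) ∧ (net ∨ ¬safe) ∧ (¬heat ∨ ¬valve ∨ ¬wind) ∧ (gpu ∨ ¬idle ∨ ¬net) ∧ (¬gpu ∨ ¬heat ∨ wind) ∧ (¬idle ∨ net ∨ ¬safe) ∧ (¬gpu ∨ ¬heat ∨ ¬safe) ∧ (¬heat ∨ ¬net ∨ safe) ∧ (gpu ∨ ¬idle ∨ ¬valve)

Set rain = False.
  then (rain ∨ ¬valve) forces valve = False.
  then (¬gpu ∨ valve) forces gpu = False.
  then (¬armed ∨ gpu) forces armed = False.
Set idle = True.
  then (¬idle ∨ ¬safe) forces safe = False.
  then (gpu ∨ ¬idle ∨ ¬net) forces net = False.
Set wind = False.
Set heat = True.
All clauses satisfied.

rain = False, idle = True, armed = False, valve = False, wind = False, net = False, gpu = False, heat = True, safe = False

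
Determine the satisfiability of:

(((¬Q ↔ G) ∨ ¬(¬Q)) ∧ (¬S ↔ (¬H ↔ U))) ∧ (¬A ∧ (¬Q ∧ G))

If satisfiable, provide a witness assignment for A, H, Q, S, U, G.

A: False, H: True, Q: False, S: True, U: True, G: True

  ((¬Q ↔ G) ∨ ¬(¬Q)) ∧ (¬S ↔ (¬H ↔ U)) = True
    (¬Q ↔ G) ∨ ¬(¬Q) = True
      ¬Q ↔ G = True
        ¬Q = True
      ¬(¬Q) = False
        ¬Q = True
    ¬S ↔ (¬H ↔ U) = True
      ¬S = False
      ¬H ↔ U = False
        ¬H = False
  ¬A ∧ (¬Q ∧ G) = True
    ¬A = True
    ¬Q ∧ G = True
      ¬Q = True
Both conjuncts True, so the formula holds.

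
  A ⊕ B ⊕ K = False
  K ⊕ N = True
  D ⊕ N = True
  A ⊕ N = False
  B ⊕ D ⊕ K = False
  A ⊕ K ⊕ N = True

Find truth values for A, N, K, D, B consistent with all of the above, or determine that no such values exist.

Unsatisfiable — no assignment works.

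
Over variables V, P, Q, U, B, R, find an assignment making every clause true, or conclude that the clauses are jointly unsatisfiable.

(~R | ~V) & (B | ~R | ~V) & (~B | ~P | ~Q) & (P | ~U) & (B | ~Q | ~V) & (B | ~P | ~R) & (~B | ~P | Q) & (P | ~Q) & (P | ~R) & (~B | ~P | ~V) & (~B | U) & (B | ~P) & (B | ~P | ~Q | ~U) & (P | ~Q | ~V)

Set V = True.
  then (~R | ~V) forces R = False.
Try P = True:
  (~B | ~P | ~V) forces B = False.
  clause (B | ~P) is falsified — backtrack.
So P = False.
  then (P | ~U) forces U = False.
  then (P | ~Q) forces Q = False.
  then (~B | U) forces B = False.
All clauses satisfied.

V = True, P = False, Q = False, U = False, B = False, R = False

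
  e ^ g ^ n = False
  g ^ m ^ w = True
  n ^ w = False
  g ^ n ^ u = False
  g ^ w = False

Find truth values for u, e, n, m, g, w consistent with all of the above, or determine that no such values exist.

u=F, e=F, n=T, m=T, g=T, w=T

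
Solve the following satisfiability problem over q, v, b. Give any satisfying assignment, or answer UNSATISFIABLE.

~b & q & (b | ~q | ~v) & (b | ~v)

Unit clause (~b) forces b = False.
Unit clause (q) forces q = True.
In (b | ~q | ~v) only ~v is left, so v = False.
All clauses satisfied.

q = True, v = False, b = False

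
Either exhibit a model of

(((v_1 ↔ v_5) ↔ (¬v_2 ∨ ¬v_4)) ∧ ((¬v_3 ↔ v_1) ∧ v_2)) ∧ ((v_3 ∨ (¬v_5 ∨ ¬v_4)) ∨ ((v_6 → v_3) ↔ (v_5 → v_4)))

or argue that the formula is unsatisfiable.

v_1 = False; v_2 = True; v_3 = True; v_4 = False; v_5 = False; v_6 = False

  ((v_1 ↔ v_5) ↔ (¬v_2 ∨ ¬v_4)) ∧ ((¬v_3 ↔ v_1) ∧ v_2) = True
    (v_1 ↔ v_5) ↔ (¬v_2 ∨ ¬v_4) = True
      v_1 ↔ v_5 = True
      ¬v_2 ∨ ¬v_4 = True
        ¬v_2 = False
        ¬v_4 = True
    (¬v_3 ↔ v_1) ∧ v_2 = True
      ¬v_3 ↔ v_1 = True
        ¬v_3 = False
  (v_3 ∨ (¬v_5 ∨ ¬v_4)) ∨ ((v_6 → v_3) ↔ (v_5 → v_4)) = True
    v_3 ∨ (¬v_5 ∨ ¬v_4) = True
      ¬v_5 ∨ ¬v_4 = True
        ¬v_5 = True
        ¬v_4 = True
    (v_6 → v_3) ↔ (v_5 → v_4) = True
      v_6 → v_3 = True
      v_5 → v_4 = True
Both conjuncts True, so the formula holds.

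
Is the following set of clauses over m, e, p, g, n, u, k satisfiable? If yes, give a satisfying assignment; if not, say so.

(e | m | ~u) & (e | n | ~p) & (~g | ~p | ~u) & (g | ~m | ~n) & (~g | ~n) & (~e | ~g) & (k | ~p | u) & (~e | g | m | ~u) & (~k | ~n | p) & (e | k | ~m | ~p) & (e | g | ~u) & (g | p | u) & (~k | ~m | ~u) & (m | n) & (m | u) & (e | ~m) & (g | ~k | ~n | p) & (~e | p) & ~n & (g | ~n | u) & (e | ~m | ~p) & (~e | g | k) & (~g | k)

m=T, e=T, p=T, g=F, n=F, u=F, k=T

Unit clause (~n) forces n = False.
In (m | n) only m is left, so m = True.
In (e | ~m) only e is left, so e = True.
In (~e | p) only p is left, so p = True.
In (~e | ~g) only ~g is left, so g = False.
In (~e | g | k) only k is left, so k = True.
In (~k | ~m | ~u) only ~u is left, so u = False.
All clauses satisfied.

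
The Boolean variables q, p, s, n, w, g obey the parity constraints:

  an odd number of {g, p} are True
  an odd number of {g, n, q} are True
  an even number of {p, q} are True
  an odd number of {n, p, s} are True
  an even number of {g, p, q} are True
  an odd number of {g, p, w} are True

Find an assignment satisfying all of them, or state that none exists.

q = True; p = True; s = False; n = False; w = False; g = False

{g, p}: 1 true → odd ✓
{g, n, q}: 1 true → odd ✓
{p, q}: 2 true → even ✓
{n, p, s}: 1 true → odd ✓
{g, p, q}: 2 true → even ✓
{g, p, w}: 1 true → odd ✓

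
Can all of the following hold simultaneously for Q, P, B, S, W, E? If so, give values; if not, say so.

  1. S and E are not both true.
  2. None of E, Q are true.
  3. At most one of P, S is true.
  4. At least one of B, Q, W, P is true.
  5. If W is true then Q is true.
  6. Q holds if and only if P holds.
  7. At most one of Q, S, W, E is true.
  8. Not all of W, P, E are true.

Q: False, P: False, B: True, S: True, W: False, E: False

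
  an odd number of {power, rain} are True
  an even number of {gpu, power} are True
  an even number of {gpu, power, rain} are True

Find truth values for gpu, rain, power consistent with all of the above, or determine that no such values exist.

gpu=T, rain=F, power=T

{power, rain}: 1 true → odd ✓
{gpu, power}: 2 true → even ✓
{gpu, power, rain}: 2 true → even ✓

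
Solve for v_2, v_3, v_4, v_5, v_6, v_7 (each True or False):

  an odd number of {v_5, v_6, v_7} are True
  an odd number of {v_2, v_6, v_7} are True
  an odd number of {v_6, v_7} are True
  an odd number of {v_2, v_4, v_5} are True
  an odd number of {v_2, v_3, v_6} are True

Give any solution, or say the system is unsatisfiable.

v_2=F, v_3=F, v_4=T, v_5=F, v_6=T, v_7=F

{v_5, v_6, v_7}: 1 true → odd ✓
{v_2, v_6, v_7}: 1 true → odd ✓
{v_6, v_7}: 1 true → odd ✓
{v_2, v_4, v_5}: 1 true → odd ✓
{v_2, v_3, v_6}: 1 true → odd ✓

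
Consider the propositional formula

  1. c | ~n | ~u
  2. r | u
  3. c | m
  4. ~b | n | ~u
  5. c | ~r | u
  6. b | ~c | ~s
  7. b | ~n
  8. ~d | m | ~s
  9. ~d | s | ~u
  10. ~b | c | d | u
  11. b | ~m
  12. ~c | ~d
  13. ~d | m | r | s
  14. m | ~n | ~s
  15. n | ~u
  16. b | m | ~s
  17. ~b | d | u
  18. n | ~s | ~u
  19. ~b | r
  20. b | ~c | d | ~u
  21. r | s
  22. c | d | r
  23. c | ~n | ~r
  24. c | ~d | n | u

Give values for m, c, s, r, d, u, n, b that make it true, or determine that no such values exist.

Set m = False.
  then (c | m) forces c = True.
  then (~c | ~d) forces d = False.
Try s = True:
  (b | ~c | ~s) forces b = True.
  (m | ~n | ~s) forces n = False.
  (~b | n | ~u) forces u = False.
  clause (~b | d | u) is falsified — backtrack.
So s = False.
  then (r | s) forces r = True.
Set u = True.
  then (n | ~u) forces n = True.
  then (b | ~c | d | ~u) forces b = True.
All clauses satisfied.

m: False, c: True, s: False, r: True, d: False, u: True, n: True, b: True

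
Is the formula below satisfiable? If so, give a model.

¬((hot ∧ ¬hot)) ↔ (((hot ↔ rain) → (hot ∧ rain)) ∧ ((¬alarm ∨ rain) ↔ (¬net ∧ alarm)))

rain=F, hot=T, alarm=T, net=T

  ¬((hot ∧ ¬hot)) ↔ (((hot ↔ rain) → (hot ∧ rain)) ∧ ((¬alarm ∨ rain) ↔ (¬net ∧ alarm))) = True
    ¬((hot ∧ ¬hot)) = True
      hot ∧ ¬hot = False
        ¬hot = False
    ((hot ↔ rain) → (hot ∧ rain)) ∧ ((¬alarm ∨ rain) ↔ (¬net ∧ alarm)) = True
      (hot ↔ rain) → (hot ∧ rain) = True
        hot ↔ rain = False
        hot ∧ rain = False
      (¬alarm ∨ rain) ↔ (¬net ∧ alarm) = True
        ¬alarm ∨ rain = False
          ¬alarm = False
        ¬net ∧ alarm = False
          ¬net = False
The formula evaluates to True.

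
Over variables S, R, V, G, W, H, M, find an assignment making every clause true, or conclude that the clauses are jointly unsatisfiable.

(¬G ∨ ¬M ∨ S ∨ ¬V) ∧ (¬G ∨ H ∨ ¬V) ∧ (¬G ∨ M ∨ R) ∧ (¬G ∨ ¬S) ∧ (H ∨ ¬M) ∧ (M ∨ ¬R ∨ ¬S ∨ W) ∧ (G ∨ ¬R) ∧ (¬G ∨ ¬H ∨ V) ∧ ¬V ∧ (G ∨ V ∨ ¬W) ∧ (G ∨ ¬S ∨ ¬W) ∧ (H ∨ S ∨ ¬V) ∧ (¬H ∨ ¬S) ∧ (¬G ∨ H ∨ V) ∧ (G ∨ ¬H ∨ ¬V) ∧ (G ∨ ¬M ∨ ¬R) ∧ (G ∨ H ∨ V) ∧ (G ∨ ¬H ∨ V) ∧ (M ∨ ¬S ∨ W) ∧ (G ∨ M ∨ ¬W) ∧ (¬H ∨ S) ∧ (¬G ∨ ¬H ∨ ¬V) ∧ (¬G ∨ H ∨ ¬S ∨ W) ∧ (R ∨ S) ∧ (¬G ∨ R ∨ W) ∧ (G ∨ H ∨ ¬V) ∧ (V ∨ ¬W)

Unsatisfiable — no assignment works.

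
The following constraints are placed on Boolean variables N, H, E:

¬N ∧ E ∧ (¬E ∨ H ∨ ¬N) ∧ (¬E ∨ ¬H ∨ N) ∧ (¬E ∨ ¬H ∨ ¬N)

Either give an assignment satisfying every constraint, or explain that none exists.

Unit clause (¬N) forces N = False.
Unit clause (E) forces E = True.
In (¬E ∨ ¬H ∨ N) only ¬H is left, so H = False.
Check each clause:
  (¬N): ¬N holds.
  (E): E holds.
  (¬E ∨ H ∨ ¬N): ¬N holds.
  (¬E ∨ ¬H ∨ N): ¬H holds.
  (¬E ∨ ¬H ∨ ¬N): ¬H holds.
All clauses satisfied.

N = False; H = False; E = True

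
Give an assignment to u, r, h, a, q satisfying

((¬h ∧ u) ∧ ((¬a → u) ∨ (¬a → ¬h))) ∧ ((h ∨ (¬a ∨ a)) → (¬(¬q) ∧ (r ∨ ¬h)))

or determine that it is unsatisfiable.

u=T; r=T; h=F; a=T; q=T

  (¬h ∧ u) ∧ ((¬a → u) ∨ (¬a → ¬h)) = True
    ¬h ∧ u = True
      ¬h = True
    (¬a → u) ∨ (¬a → ¬h) = True
      ¬a → u = True
        ¬a = False
      ¬a → ¬h = True
        ¬a = False
        ¬h = True
  (h ∨ (¬a ∨ a)) → (¬(¬q) ∧ (r ∨ ¬h)) = True
    h ∨ (¬a ∨ a) = True
      ¬a ∨ a = True
        ¬a = False
    ¬(¬q) ∧ (r ∨ ¬h) = True
      ¬(¬q) = True
        ¬q = False
      r ∨ ¬h = True
        ¬h = True
Both conjuncts True, so the formula holds.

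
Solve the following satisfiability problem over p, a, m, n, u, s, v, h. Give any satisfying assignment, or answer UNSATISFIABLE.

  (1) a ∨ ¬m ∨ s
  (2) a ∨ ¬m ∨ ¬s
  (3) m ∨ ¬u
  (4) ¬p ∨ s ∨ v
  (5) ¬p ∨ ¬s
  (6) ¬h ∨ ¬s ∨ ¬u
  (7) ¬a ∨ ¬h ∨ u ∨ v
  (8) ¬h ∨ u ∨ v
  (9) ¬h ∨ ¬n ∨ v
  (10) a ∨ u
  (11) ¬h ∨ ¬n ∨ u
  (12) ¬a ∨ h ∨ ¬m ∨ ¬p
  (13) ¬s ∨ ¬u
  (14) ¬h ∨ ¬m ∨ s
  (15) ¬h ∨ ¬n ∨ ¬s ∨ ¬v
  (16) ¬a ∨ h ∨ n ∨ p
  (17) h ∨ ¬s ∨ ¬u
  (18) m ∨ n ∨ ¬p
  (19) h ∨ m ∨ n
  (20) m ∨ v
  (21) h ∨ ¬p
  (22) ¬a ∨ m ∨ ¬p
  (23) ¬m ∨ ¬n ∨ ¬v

p: False, a: True, m: True, n: True, u: False, s: True, v: False, h: False

Set p = False.
Set a = True.
Set m = True.
Set n = True.
  then (¬m ∨ ¬n ∨ ¬v) forces v = False.
  then (¬h ∨ ¬n ∨ v) forces h = False.
Set u = False.
Set s = True.
All clauses satisfied.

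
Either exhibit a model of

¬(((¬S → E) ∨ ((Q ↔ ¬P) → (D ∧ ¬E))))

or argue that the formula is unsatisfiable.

Q = False, D = False, P = True, E = False, S = False

  ¬(((¬S → E) ∨ ((Q ↔ ¬P) → (D ∧ ¬E)))) = True
    (¬S → E) ∨ ((Q ↔ ¬P) → (D ∧ ¬E)) = False
      ¬S → E = False
        ¬S = True
      (Q ↔ ¬P) → (D ∧ ¬E) = False
        Q ↔ ¬P = True
          ¬P = False
        D ∧ ¬E = False
          ¬E = True
The formula evaluates to True.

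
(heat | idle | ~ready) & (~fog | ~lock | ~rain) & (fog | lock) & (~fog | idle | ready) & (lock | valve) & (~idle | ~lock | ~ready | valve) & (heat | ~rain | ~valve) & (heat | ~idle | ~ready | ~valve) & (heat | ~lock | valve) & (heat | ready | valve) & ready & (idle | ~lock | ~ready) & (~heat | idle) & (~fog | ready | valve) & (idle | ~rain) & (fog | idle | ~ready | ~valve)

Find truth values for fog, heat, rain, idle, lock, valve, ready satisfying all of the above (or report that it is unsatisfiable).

fog=F, heat=T, rain=T, idle=T, lock=T, valve=T, ready=T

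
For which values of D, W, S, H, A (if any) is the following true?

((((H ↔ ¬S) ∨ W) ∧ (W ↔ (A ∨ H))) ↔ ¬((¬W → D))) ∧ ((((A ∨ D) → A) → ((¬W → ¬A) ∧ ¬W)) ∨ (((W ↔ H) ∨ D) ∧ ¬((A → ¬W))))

D = True, W = False, S = False, H = True, A = False

  (((H ↔ ¬S) ∨ W) ∧ (W ↔ (A ∨ H))) ↔ ¬((¬W → D)) = True
    ((H ↔ ¬S) ∨ W) ∧ (W ↔ (A ∨ H)) = False
      (H ↔ ¬S) ∨ W = True
        H ↔ ¬S = True
          ¬S = True
      W ↔ (A ∨ H) = False
        A ∨ H = True
    ¬((¬W → D)) = False
      ¬W → D = True
        ¬W = True
  (((A ∨ D) → A) → ((¬W → ¬A) ∧ ¬W)) ∨ (((W ↔ H) ∨ D) ∧ ¬((A → ¬W))) = True
    ((A ∨ D) → A) → ((¬W → ¬A) ∧ ¬W) = True
      (A ∨ D) → A = False
        A ∨ D = True
      (¬W → ¬A) ∧ ¬W = True
        ¬W → ¬A = True
          ¬W = True
          ¬A = True
        ¬W = True
    ((W ↔ H) ∨ D) ∧ ¬((A → ¬W)) = False
      (W ↔ H) ∨ D = True
        W ↔ H = False
      ¬((A → ¬W)) = False
        A → ¬W = True
          ¬W = True
Both conjuncts True, so the formula holds.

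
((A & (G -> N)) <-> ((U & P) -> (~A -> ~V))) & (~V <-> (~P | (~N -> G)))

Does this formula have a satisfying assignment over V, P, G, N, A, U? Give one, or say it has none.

V = False, P = False, G = True, N = True, A = True, U = True

  (A & (G -> N)) <-> ((U & P) -> (~A -> ~V)) = True
    A & (G -> N) = True
      G -> N = True
    (U & P) -> (~A -> ~V) = True
      U & P = False
      ~A -> ~V = True
        ~A = False
        ~V = True
  ~V <-> (~P | (~N -> G)) = True
    ~V = True
    ~P | (~N -> G) = True
      ~P = True
      ~N -> G = True
        ~N = False
Both conjuncts True, so the formula holds.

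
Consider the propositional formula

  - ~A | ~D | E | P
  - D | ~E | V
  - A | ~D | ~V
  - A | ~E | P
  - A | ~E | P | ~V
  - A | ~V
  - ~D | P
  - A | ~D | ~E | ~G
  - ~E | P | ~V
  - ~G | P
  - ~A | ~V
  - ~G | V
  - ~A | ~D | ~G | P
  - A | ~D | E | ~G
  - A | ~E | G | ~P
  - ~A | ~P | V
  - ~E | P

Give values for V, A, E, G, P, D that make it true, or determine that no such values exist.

V = False; A = False; E = False; G = False; P = True; D = False

Try V = True:
  (A | ~V) forces A = True.
  clause (~A | ~V) is falsified — backtrack.
So V = False.
  then (~G | V) forces G = False.
Set A = False.
Set E = False.
Set P = True.
Set D = False.
All clauses satisfied.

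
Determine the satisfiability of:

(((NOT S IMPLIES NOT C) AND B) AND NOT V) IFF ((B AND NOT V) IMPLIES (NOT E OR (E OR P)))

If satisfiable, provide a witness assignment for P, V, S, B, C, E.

P: False, V: False, S: True, B: True, C: False, E: True

  (((NOT S IMPLIES NOT C) AND B) AND NOT V) IFF ((B AND NOT V) IMPLIES (NOT E OR (E OR P))) = True
    ((NOT S IMPLIES NOT C) AND B) AND NOT V = True
      (NOT S IMPLIES NOT C) AND B = True
        NOT S IMPLIES NOT C = True
          NOT S = False
          NOT C = True
      NOT V = True
    (B AND NOT V) IMPLIES (NOT E OR (E OR P)) = True
      B AND NOT V = True
        NOT V = True
      NOT E OR (E OR P) = True
        NOT E = False
        E OR P = True
The formula evaluates to True.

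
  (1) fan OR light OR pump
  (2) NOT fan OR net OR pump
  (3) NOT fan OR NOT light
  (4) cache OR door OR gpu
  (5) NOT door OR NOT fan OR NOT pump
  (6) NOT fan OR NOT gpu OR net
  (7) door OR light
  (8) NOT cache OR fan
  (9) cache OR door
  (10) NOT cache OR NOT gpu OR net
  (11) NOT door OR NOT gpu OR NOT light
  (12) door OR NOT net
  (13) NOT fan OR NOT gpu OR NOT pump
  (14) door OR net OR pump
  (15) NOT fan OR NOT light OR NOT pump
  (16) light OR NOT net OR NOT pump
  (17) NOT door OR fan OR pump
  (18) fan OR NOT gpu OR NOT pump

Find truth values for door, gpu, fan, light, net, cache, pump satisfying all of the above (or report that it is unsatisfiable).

door = True, gpu = True, fan = True, light = False, net = True, cache = False, pump = False

Set door = True.
Set gpu = True.
  then (NOT door OR NOT gpu OR NOT light) forces light = False.
Set fan = True.
  then (NOT door OR NOT fan OR NOT pump) forces pump = False.
  then (NOT fan OR NOT gpu OR net) forces net = True.
Set cache = False.
All clauses satisfied.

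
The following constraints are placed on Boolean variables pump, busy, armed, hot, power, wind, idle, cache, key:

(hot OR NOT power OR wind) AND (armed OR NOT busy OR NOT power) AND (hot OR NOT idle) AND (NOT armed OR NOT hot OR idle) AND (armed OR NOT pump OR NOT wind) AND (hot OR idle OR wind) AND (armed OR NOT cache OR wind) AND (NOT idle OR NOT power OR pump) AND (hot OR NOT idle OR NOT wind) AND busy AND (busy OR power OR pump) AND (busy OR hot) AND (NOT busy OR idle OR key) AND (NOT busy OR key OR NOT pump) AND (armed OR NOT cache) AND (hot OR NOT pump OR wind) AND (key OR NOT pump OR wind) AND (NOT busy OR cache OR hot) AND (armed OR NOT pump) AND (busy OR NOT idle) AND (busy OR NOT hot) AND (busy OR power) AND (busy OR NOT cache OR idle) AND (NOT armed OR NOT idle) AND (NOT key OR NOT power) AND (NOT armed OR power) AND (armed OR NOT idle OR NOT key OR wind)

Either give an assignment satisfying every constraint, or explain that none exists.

pump: False, busy: True, armed: False, hot: True, power: False, wind: True, idle: True, cache: False, key: False

Unit clause (busy) forces busy = True.
Set pump = False.
Set armed = False.
  then (armed OR NOT busy OR NOT power) forces power = False.
  then (armed OR NOT cache) forces cache = False.
  then (NOT busy OR cache OR hot) forces hot = True.
Set wind = True.
Set idle = True.
Set key = False.
All clauses satisfied.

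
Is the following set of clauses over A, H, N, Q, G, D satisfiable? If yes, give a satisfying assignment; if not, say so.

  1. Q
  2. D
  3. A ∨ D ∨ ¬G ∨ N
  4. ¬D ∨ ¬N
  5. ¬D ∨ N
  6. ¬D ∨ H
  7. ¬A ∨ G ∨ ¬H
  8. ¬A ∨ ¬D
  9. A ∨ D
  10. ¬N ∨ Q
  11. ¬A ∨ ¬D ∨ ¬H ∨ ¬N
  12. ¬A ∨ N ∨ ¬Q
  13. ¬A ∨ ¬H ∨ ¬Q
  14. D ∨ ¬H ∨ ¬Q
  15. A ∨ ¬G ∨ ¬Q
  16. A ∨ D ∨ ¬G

Unsatisfiable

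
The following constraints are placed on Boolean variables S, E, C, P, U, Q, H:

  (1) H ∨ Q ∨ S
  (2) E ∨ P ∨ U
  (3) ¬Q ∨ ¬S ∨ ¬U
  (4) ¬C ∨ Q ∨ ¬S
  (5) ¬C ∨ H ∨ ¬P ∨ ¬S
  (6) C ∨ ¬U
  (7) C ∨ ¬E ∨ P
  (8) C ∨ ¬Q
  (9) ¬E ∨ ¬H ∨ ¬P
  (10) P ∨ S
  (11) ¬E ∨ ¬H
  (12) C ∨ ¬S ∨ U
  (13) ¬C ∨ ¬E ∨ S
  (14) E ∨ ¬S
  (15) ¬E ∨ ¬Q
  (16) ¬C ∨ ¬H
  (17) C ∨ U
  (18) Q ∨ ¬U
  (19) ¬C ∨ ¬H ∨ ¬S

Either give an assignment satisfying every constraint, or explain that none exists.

Set S = False.
  then (P ∨ S) forces P = True.
Try E = True:
  (¬E ∨ ¬H ∨ ¬P) forces H = False.
  (H ∨ Q ∨ S) forces Q = True.
  clause (¬E ∨ ¬Q) is falsified — backtrack.
So E = False.
Set C = True.
  then (¬C ∨ ¬H) forces H = False.
  then (H ∨ Q ∨ S) forces Q = True.
Set U = False.
All clauses satisfied.

S = False, E = False, C = True, P = True, U = False, Q = True, H = False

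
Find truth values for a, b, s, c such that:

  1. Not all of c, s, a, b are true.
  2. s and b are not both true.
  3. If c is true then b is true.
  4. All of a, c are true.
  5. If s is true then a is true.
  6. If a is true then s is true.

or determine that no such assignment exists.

The formula is unsatisfiable.

Case c = True:
  (3) with c=T forces b = True.
  (2) with b=T forces s = False.
  (4) forces a = True.
  Constraint (6) is violated (a=T, s=F) — contradiction.
Case c = False:
  Constraint (4) is violated (c=F) — contradiction.
Both cases fail — unsatisfiable.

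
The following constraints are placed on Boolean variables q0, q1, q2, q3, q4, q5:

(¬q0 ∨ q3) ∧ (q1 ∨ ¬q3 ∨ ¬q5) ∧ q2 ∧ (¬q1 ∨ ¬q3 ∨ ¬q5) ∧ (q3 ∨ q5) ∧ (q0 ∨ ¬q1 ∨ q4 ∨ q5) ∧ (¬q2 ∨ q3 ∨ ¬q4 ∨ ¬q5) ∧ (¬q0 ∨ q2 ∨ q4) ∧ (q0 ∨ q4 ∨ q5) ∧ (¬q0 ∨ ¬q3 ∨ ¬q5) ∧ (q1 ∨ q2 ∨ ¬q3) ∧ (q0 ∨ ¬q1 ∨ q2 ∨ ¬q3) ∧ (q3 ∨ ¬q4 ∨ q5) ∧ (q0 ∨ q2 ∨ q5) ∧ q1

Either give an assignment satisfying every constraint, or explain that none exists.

q0 = True; q1 = True; q2 = True; q3 = True; q4 = True; q5 = False

Unit clause (q2) forces q2 = True.
Unit clause (q1) forces q1 = True.
Set q0 = True.
  then (¬q0 ∨ q3) forces q3 = True.
  then (¬q1 ∨ ¬q3 ∨ ¬q5) forces q5 = False.
Set q4 = True.
All clauses satisfied.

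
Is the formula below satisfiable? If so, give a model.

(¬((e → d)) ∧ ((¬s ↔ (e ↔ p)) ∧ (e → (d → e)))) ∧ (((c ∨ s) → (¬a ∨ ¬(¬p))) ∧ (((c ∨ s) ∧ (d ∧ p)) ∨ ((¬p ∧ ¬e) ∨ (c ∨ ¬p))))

s: False, a: False, d: False, c: True, p: True, e: True

  ¬((e → d)) ∧ ((¬s ↔ (e ↔ p)) ∧ (e → (d → e))) = True
    ¬((e → d)) = True
      e → d = False
    (¬s ↔ (e ↔ p)) ∧ (e → (d → e)) = True
      ¬s ↔ (e ↔ p) = True
        ¬s = True
        e ↔ p = True
      e → (d → e) = True
        d → e = True
  ((c ∨ s) → (¬a ∨ ¬(¬p))) ∧ (((c ∨ s) ∧ (d ∧ p)) ∨ ((¬p ∧ ¬e) ∨ (c ∨ ¬p))) = True
    (c ∨ s) → (¬a ∨ ¬(¬p)) = True
      c ∨ s = True
      ¬a ∨ ¬(¬p) = True
        ¬a = True
        ¬(¬p) = True
          ¬p = False
    ((c ∨ s) ∧ (d ∧ p)) ∨ ((¬p ∧ ¬e) ∨ (c ∨ ¬p)) = True
      (c ∨ s) ∧ (d ∧ p) = False
        c ∨ s = True
        d ∧ p = False
      (¬p ∧ ¬e) ∨ (c ∨ ¬p) = True
        ¬p ∧ ¬e = False
          ¬p = False
          ¬e = False
        c ∨ ¬p = True
          ¬p = False
Both conjuncts True, so the formula holds.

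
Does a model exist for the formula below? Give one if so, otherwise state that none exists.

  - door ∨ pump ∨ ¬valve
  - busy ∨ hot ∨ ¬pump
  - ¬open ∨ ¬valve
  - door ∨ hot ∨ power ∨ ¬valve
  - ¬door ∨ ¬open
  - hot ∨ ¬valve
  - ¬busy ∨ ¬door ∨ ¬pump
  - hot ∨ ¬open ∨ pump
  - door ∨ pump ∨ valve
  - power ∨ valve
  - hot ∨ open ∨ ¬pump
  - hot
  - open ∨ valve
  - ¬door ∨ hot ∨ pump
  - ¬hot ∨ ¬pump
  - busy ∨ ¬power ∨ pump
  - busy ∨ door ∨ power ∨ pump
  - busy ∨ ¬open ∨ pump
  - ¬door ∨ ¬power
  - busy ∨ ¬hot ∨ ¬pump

Unit clause (hot) forces hot = True.
In (¬hot ∨ ¬pump) only ¬pump is left, so pump = False.
Try valve = False:
  (door ∨ pump ∨ valve) forces door = True.
  (¬door ∨ ¬open) forces open = False.
  clause (open ∨ valve) is falsified — backtrack.
So valve = True.
  then (door ∨ pump ∨ ¬valve) forces door = True.
  then (¬open ∨ ¬valve) forces open = False.
  then (¬door ∨ ¬power) forces power = False.
Set busy = True.
All clauses satisfied.

valve: True; power: False; door: True; open: False; pump: False; busy: True; hot: True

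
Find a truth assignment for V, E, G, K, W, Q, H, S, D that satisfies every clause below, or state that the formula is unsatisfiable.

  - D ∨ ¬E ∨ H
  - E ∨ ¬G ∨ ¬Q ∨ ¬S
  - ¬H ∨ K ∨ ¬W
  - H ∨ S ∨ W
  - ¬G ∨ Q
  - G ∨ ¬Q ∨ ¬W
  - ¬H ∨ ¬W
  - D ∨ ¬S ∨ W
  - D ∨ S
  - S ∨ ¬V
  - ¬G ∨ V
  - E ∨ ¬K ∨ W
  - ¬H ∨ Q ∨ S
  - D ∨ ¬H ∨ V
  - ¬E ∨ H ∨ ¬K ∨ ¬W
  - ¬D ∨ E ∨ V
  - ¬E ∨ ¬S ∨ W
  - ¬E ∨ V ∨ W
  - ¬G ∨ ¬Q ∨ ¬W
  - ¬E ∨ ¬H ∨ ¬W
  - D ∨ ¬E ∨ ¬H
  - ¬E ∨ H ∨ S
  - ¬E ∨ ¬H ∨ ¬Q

Set V = True.
  then (S ∨ ¬V) forces S = True.
Set E = False.
Try G = True:
  (E ∨ ¬G ∨ ¬Q ∨ ¬S) forces Q = False.
  clause (¬G ∨ Q) is falsified — backtrack.
So G = False.
Set K = False.
Set W = False.
  then (D ∨ ¬S ∨ W) forces D = True.
Set Q = True.
Set H = True.
All clauses satisfied.

V: True, E: False, G: False, K: False, W: False, Q: True, H: True, S: True, D: True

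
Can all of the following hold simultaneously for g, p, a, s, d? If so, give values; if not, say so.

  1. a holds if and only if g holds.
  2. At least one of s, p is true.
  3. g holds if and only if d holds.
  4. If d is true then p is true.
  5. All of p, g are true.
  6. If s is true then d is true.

g=T, p=T, a=T, s=T, d=T

  (1) a=T, g=T — same ✓
  (2) {s, p}: 2 true — at least one ✓
  (3) g=T, d=T — same ✓
  (4) d=T ⇒ p: T ✓
  (5) {p, g}: all 2 true ✓
  (6) s=T ⇒ d: T ✓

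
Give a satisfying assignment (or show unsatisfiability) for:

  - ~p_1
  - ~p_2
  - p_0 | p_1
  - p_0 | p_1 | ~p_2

Unit clause (~p_1) forces p_1 = False.
Unit clause (~p_2) forces p_2 = False.
In (p_0 | p_1) only p_0 is left, so p_0 = True.
Check each clause:
  (~p_1): ~p_1 holds.
  (~p_2): ~p_2 holds.
  (p_0 | p_1): p_0 holds.
  (p_0 | p_1 | ~p_2): p_0 holds.
All clauses satisfied.

p_0: True; p_1: False; p_2: False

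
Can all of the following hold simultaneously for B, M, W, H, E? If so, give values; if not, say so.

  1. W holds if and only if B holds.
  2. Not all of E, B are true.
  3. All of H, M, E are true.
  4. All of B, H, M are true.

The formula is unsatisfiable.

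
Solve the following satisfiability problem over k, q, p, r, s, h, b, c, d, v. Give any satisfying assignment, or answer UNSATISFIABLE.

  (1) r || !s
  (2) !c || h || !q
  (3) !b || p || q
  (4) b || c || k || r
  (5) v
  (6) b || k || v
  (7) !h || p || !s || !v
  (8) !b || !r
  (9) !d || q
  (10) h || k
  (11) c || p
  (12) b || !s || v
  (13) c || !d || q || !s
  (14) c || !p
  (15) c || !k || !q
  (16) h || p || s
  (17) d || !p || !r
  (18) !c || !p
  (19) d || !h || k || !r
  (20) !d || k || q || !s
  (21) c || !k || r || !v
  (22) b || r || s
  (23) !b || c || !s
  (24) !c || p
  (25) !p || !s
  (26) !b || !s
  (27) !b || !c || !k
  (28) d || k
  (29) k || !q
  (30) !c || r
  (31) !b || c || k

Unsatisfiable — no assignment works.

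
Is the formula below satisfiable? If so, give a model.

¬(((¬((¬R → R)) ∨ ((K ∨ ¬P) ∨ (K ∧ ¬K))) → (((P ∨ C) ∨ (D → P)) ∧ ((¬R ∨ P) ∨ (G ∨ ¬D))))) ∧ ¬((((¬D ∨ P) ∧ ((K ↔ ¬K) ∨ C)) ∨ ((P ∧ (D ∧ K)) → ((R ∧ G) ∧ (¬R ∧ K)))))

Case P = True: the conjunct ¬(((¬((¬R → R)) ∨ ((K ∨ ¬P) ∨ (K ∧ ¬K))) → (((P ∨ C) ∨ (D → P)) ∧ ((¬R ∨ P) ∨ (G ∨ ¬D))))) becomes ¬(((¬((¬R → R)) ∨ (K ∨ (K ∧ ¬K))) → True)) = False.
Case P = False: the conjunct ¬((((¬D ∨ P) ∧ ((K ↔ ¬K) ∨ C)) ∨ ((P ∧ (D ∧ K)) → ((R ∧ G) ∧ (¬R ∧ K))))) becomes ¬(((¬D ∧ ((K ↔ ¬K) ∨ C)) ∨ True)) = False.
Both cases fail — unsatisfiable.

The formula is unsatisfiable.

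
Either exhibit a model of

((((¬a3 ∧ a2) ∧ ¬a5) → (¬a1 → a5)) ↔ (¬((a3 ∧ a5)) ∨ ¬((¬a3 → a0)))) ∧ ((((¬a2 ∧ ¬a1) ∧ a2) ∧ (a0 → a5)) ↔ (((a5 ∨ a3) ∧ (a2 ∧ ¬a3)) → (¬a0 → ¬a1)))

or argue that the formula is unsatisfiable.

a0 = False, a1 = True, a2 = True, a3 = False, a5 = True

  (((¬a3 ∧ a2) ∧ ¬a5) → (¬a1 → a5)) ↔ (¬((a3 ∧ a5)) ∨ ¬((¬a3 → a0))) = True
    ((¬a3 ∧ a2) ∧ ¬a5) → (¬a1 → a5) = True
      (¬a3 ∧ a2) ∧ ¬a5 = False
        ¬a3 ∧ a2 = True
          ¬a3 = True
        ¬a5 = False
      ¬a1 → a5 = True
        ¬a1 = False
    ¬((a3 ∧ a5)) ∨ ¬((¬a3 → a0)) = True
      ¬((a3 ∧ a5)) = True
        a3 ∧ a5 = False
      ¬((¬a3 → a0)) = True
        ¬a3 → a0 = False
          ¬a3 = True
  (((¬a2 ∧ ¬a1) ∧ a2) ∧ (a0 → a5)) ↔ (((a5 ∨ a3) ∧ (a2 ∧ ¬a3)) → (¬a0 → ¬a1)) = True
    ((¬a2 ∧ ¬a1) ∧ a2) ∧ (a0 → a5) = False
      (¬a2 ∧ ¬a1) ∧ a2 = False
        ¬a2 ∧ ¬a1 = False
          ¬a2 = False
          ¬a1 = False
      a0 → a5 = True
    ((a5 ∨ a3) ∧ (a2 ∧ ¬a3)) → (¬a0 → ¬a1) = False
      (a5 ∨ a3) ∧ (a2 ∧ ¬a3) = True
        a5 ∨ a3 = True
        a2 ∧ ¬a3 = True
          ¬a3 = True
      ¬a0 → ¬a1 = False
        ¬a0 = True
        ¬a1 = False
Both conjuncts True, so the formula holds.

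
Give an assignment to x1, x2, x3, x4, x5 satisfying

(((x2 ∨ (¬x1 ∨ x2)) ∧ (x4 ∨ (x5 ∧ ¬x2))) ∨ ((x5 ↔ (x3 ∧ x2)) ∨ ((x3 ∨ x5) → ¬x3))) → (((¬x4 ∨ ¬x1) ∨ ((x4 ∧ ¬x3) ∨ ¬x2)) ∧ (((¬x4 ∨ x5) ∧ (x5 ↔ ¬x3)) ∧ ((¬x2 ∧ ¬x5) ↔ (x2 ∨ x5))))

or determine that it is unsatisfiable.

x1 = False; x2 = True; x3 = True; x4 = False; x5 = False

  (((x2 ∨ (¬x1 ∨ x2)) ∧ (x4 ∨ (x5 ∧ ¬x2))) ∨ ((x5 ↔ (x3 ∧ x2)) ∨ ((x3 ∨ x5) → ¬x3))) → (((¬x4 ∨ ¬x1) ∨ ((x4 ∧ ¬x3) ∨ ¬x2)) ∧ (((¬x4 ∨ x5) ∧ (x5 ↔ ¬x3)) ∧ ((¬x2 ∧ ¬x5) ↔ (x2 ∨ x5)))) = True
    ((x2 ∨ (¬x1 ∨ x2)) ∧ (x4 ∨ (x5 ∧ ¬x2))) ∨ ((x5 ↔ (x3 ∧ x2)) ∨ ((x3 ∨ x5) → ¬x3)) = False
      (x2 ∨ (¬x1 ∨ x2)) ∧ (x4 ∨ (x5 ∧ ¬x2)) = False
        x2 ∨ (¬x1 ∨ x2) = True
          ¬x1 ∨ x2 = True
            ¬x1 = True
        x4 ∨ (x5 ∧ ¬x2) = False
          x5 ∧ ¬x2 = False
            ¬x2 = False
      (x5 ↔ (x3 ∧ x2)) ∨ ((x3 ∨ x5) → ¬x3) = False
        x5 ↔ (x3 ∧ x2) = False
          x3 ∧ x2 = True
        (x3 ∨ x5) → ¬x3 = False
          x3 ∨ x5 = True
          ¬x3 = False
    ((¬x4 ∨ ¬x1) ∨ ((x4 ∧ ¬x3) ∨ ¬x2)) ∧ (((¬x4 ∨ x5) ∧ (x5 ↔ ¬x3)) ∧ ((¬x2 ∧ ¬x5) ↔ (x2 ∨ x5))) = False
      (¬x4 ∨ ¬x1) ∨ ((x4 ∧ ¬x3) ∨ ¬x2) = True
        ¬x4 ∨ ¬x1 = True
          ¬x4 = True
          ¬x1 = True
        (x4 ∧ ¬x3) ∨ ¬x2 = False
          x4 ∧ ¬x3 = False
            ¬x3 = False
          ¬x2 = False
      ((¬x4 ∨ x5) ∧ (x5 ↔ ¬x3)) ∧ ((¬x2 ∧ ¬x5) ↔ (x2 ∨ x5)) = False
        (¬x4 ∨ x5) ∧ (x5 ↔ ¬x3) = True
          ¬x4 ∨ x5 = True
            ¬x4 = True
          x5 ↔ ¬x3 = True
            ¬x3 = False
        (¬x2 ∧ ¬x5) ↔ (x2 ∨ x5) = False
          ¬x2 ∧ ¬x5 = False
            ¬x2 = False
            ¬x5 = True
          x2 ∨ x5 = True
The formula evaluates to True.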